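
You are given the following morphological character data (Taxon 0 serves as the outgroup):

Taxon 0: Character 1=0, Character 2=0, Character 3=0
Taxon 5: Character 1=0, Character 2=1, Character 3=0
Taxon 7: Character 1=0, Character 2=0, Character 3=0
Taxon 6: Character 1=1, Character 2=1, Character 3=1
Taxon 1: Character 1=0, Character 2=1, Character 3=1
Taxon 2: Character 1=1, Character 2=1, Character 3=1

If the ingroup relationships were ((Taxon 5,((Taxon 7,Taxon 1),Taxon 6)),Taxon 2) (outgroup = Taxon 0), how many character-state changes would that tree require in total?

Map each character onto ((Taxon 5,((Taxon 7,Taxon 1),Taxon 6)),Taxon 2) (rooted by Taxon 0) and count the minimum state changes it requires (Fitch parsimony):
Character 1: 2; Character 2: 2; Character 3: 3.
Total tree length = 7.

7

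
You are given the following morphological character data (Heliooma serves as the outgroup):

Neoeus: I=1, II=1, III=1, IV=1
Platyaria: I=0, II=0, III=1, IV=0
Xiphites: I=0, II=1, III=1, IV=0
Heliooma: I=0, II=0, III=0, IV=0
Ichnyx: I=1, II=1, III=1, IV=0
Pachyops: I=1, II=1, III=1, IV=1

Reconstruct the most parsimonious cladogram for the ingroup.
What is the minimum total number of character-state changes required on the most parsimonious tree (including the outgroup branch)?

The outgroup has state '0' for every character, so '1' is the derived state throughout.
I: derived state '1' in Ichnyx, Neoeus, and Pachyops only — synapomorphy for {Ichnyx, Neoeus, Pachyops}.
Only Ichnyx, Neoeus, Pachyops, and Xiphites show the derived state '1' for II, supporting them as a clade.
III (derived state '1') is shared by all ingroup taxa — unites the whole ingroup.
Only Neoeus and Pachyops show the derived state '1' for IV, supporting them as a clade.
Most parsimonious ingroup topology: ((((Neoeus,Pachyops),Ichnyx),Xiphites),Platyaria).
Changes per character on this tree: I: 1; II: 1; III: 1; IV: 1.
Total = 4.

4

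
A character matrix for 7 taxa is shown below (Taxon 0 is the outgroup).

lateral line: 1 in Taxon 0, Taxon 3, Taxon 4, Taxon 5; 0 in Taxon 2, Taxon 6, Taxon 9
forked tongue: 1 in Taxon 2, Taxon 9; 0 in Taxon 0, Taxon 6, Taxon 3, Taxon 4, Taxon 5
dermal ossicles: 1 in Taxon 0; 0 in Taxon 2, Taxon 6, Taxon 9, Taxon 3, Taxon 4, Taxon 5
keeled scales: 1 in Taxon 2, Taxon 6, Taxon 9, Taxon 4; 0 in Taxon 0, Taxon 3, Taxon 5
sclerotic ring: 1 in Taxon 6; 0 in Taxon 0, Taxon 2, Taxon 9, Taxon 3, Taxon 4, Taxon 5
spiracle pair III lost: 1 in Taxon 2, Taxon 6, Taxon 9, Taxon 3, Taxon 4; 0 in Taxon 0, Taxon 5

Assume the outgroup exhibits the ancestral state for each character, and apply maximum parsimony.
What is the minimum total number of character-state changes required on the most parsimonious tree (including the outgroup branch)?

6

Character polarity is set by the outgroup: the derived state is whichever differs from the outgroup's state, so for lateral line, dermal ossicles the derived state is '0', and for the remaining characters it is '1'.
lateral line (derived state '0') is shared by Taxon 2, Taxon 6, and Taxon 9 — a synapomorphy uniting that clade.
forked tongue: derived state '1' in Taxon 2 and Taxon 9 only — synapomorphy for {Taxon 2, Taxon 9}.
dermal ossicles (derived state '0') is shared by all ingroup taxa — unites the whole ingroup.
keeled scales (derived state '1') is shared by Taxon 2, Taxon 4, Taxon 6, and Taxon 9 — a synapomorphy uniting that clade.
sclerotic ring: derived state '1' in Taxon 6 only — an autapomorphy, so it tells us nothing about relationships among taxa.
Only Taxon 2, Taxon 3, Taxon 4, Taxon 6, and Taxon 9 show the derived state '1' for spiracle pair III lost, supporting them as a clade.
Most parsimonious ingroup topology: (((((Taxon 2,Taxon 9),Taxon 6),Taxon 4),Taxon 3),Taxon 5).
Changes per character on this tree: lateral line: 1; forked tongue: 1; dermal ossicles: 1; keeled scales: 1; sclerotic ring: 1; spiracle pair III lost: 1.
Total = 6.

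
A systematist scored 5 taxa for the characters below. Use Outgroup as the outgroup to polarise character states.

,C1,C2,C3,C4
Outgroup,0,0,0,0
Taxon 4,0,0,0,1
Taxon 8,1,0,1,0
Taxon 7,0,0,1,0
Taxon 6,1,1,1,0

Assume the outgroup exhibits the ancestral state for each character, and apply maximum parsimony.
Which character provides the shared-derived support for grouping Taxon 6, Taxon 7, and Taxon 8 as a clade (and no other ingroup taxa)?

C3

The outgroup has state '0' for every character, so '1' is the derived state throughout.
C1 (derived state '1') is shared by Taxon 6 and Taxon 8 — a synapomorphy uniting that clade.
C2: derived state '1' in Taxon 6 only — an autapomorphy, so it tells us nothing about relationships among taxa.
C3 (derived state '1') is shared by Taxon 6, Taxon 7, and Taxon 8 — a synapomorphy uniting that clade.
C4: derived state '1' in Taxon 4 only — an autapomorphy, so it tells us nothing about relationships among taxa.
Most parsimonious ingroup topology: (Taxon 4,((Taxon 8,Taxon 6),Taxon 7)).
The clade {Taxon 6, Taxon 7, Taxon 8} is supported by C3: its derived state '1' occurs in exactly those taxa and in no other taxon (including the outgroup).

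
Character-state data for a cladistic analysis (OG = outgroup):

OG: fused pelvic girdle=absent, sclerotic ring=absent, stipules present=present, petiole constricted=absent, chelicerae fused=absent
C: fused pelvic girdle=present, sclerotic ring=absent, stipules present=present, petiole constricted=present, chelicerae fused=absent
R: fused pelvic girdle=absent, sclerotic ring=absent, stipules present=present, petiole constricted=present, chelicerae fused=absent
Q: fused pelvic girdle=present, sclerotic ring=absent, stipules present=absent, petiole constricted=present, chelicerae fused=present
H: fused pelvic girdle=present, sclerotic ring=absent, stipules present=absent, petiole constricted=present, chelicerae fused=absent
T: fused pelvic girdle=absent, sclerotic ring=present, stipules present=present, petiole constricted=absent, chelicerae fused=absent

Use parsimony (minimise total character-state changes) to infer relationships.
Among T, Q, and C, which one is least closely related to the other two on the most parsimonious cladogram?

T

Character polarity is set by the outgroup: the derived state is whichever differs from the outgroup's state, so for stipules present the derived state is 'absent', and for the remaining characters it is 'present'.
Only C, H, and Q show the derived state 'present' for fused pelvic girdle, supporting them as a clade.
sclerotic ring (derived state 'present') is unique to T (autapomorphy; uninformative for grouping).
stipules present (derived state 'absent') is shared by H and Q — a synapomorphy uniting that clade.
petiole constricted (derived state 'present') is shared by C, H, Q, and R — a synapomorphy uniting that clade.
chelicerae fused: derived state 'present' in Q only — an autapomorphy, so it tells us nothing about relationships among taxa.
Most parsimonious ingroup topology: ((((Q,H),C),R),T).
Q and C share a more recent common ancestor with each other than either does with T, so T is the least closely related of the three.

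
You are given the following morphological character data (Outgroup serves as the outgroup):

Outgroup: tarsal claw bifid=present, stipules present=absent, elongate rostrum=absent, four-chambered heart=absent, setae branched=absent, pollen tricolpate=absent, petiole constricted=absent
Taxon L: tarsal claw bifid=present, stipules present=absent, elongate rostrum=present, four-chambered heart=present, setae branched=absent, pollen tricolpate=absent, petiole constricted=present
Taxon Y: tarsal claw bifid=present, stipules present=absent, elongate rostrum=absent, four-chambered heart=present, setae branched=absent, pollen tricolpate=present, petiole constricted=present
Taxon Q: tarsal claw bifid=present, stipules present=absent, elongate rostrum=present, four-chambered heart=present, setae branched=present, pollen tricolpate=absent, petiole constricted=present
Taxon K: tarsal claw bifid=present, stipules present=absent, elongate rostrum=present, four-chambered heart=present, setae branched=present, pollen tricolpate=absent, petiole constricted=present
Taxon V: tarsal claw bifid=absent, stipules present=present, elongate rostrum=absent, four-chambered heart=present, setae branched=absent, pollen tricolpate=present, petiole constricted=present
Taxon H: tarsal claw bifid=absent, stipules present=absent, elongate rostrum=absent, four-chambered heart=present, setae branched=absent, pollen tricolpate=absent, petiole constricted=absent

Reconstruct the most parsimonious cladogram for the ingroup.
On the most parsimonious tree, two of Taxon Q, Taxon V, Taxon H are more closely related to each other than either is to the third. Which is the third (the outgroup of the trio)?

Character polarity is set by the outgroup: the derived state is whichever differs from the outgroup's state, so for tarsal claw bifid the derived state is 'absent', and for the remaining characters it is 'present'.
tarsal claw bifid (state 'absent') occurs in Taxon H and Taxon V but conflicts with the nesting implied by the other characters — most parsimoniously interpreted as homoplasy.
stipules present (derived state 'present') is unique to Taxon V (autapomorphy; uninformative for grouping).
elongate rostrum: derived state 'present' in Taxon K, Taxon L, and Taxon Q only — synapomorphy for {Taxon K, Taxon L, Taxon Q}.
four-chambered heart (derived state 'present') is shared by all ingroup taxa — unites the whole ingroup.
setae branched: derived state 'present' in Taxon K and Taxon Q only — synapomorphy for {Taxon K, Taxon Q}.
pollen tricolpate: derived state 'present' in Taxon V and Taxon Y only — synapomorphy for {Taxon V, Taxon Y}.
petiole constricted (derived state 'present') is shared by Taxon K, Taxon L, Taxon Q, Taxon V, and Taxon Y — a synapomorphy uniting that clade.
Most parsimonious ingroup topology: (((Taxon L,(Taxon Q,Taxon K)),(Taxon Y,Taxon V)),Taxon H).
Taxon V and Taxon Q share a more recent common ancestor with each other than either does with Taxon H, so Taxon H is the least closely related of the three.

Taxon H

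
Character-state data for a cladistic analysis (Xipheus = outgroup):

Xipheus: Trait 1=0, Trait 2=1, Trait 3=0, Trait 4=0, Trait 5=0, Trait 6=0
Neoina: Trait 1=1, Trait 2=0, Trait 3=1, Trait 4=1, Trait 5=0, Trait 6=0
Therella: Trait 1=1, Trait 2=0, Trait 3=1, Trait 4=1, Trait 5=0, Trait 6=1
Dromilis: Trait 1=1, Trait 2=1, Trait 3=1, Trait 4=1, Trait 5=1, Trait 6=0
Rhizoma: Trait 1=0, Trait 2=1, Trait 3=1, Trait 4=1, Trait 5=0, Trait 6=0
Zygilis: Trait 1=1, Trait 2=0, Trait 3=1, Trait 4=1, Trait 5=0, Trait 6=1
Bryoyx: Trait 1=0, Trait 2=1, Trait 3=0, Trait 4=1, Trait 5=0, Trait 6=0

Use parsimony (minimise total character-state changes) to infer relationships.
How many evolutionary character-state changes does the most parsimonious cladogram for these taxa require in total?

Character polarity is set by the outgroup: the derived state is whichever differs from the outgroup's state, so for Trait 2 the derived state is '0', and for the remaining characters it is '1'.
Only Dromilis, Neoina, Therella, and Zygilis show the derived state '1' for Trait 1, supporting them as a clade.
Trait 2 (derived state '0') is shared by Neoina, Therella, and Zygilis — a synapomorphy uniting that clade.
Trait 3 (derived state '1') is shared by Dromilis, Neoina, Rhizoma, Therella, and Zygilis — a synapomorphy uniting that clade.
All ingroup taxa share the derived state '1' for Trait 4; it defines the ingroup but does not resolve relationships within it.
Trait 5: derived state '1' in Dromilis only — an autapomorphy, so it tells us nothing about relationships among taxa.
Trait 6: derived state '1' in Therella and Zygilis only — synapomorphy for {Therella, Zygilis}.
Most parsimonious ingroup topology: ((((Neoina,(Therella,Zygilis)),Dromilis),Rhizoma),Bryoyx).
Changes per character on this tree: Trait 1: 1; Trait 2: 1; Trait 3: 1; Trait 4: 1; Trait 5: 1; Trait 6: 1.
Total = 6.

6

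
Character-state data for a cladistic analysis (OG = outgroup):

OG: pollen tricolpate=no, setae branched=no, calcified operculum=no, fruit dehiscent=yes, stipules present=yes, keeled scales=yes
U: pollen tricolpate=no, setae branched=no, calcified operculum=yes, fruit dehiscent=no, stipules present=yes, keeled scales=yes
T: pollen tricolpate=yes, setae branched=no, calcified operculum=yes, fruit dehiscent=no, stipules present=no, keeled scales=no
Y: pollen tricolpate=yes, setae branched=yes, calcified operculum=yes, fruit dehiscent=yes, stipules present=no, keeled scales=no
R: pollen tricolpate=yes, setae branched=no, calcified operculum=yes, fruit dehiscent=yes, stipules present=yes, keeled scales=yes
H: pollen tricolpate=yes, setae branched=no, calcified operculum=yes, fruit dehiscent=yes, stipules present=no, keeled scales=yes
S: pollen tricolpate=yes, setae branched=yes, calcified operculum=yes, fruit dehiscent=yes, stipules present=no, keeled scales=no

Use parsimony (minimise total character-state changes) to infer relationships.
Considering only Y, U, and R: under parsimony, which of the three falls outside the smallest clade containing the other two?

Character polarity is set by the outgroup: the derived state is whichever differs from the outgroup's state, so for fruit dehiscent, stipules present, keeled scales the derived state is 'no', and for the remaining characters it is 'yes'.
pollen tricolpate (derived state 'yes') is shared by H, R, S, T, and Y — a synapomorphy uniting that clade.
Only S and Y show the derived state 'yes' for setae branched, supporting them as a clade.
All ingroup taxa share the derived state 'yes' for calcified operculum; it defines the ingroup but does not resolve relationships within it.
fruit dehiscent groups T and U, which is incompatible with the clades supported by the remaining characters; treating it as convergent (homoplasy) costs fewer steps than any alternative tree.
Only H, S, T, and Y show the derived state 'no' for stipules present, supporting them as a clade.
keeled scales: derived state 'no' in S, T, and Y only — synapomorphy for {S, T, Y}.
Most parsimonious ingroup topology: (U,(((T,(Y,S)),H),R)).
R and Y share a more recent common ancestor with each other than either does with U, so U is the least closely related of the three.

U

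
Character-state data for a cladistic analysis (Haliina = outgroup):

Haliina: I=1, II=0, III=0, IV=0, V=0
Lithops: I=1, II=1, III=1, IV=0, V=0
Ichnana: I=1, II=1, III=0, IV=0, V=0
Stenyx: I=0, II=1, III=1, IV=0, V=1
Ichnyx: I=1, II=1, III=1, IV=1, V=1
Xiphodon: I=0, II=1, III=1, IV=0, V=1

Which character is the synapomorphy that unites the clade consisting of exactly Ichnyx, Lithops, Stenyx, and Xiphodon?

Character polarity is set by the outgroup: the derived state is whichever differs from the outgroup's state, so for I the derived state is '0', and for the remaining characters it is '1'.
I: derived state '0' in Stenyx and Xiphodon only — synapomorphy for {Stenyx, Xiphodon}.
All ingroup taxa share the derived state '1' for II; it defines the ingroup but does not resolve relationships within it.
III: derived state '1' in Ichnyx, Lithops, Stenyx, and Xiphodon only — synapomorphy for {Ichnyx, Lithops, Stenyx, Xiphodon}.
IV (derived state '1') is unique to Ichnyx (autapomorphy; uninformative for grouping).
V (derived state '1') is shared by Ichnyx, Stenyx, and Xiphodon — a synapomorphy uniting that clade.
Most parsimonious ingroup topology: ((Lithops,((Stenyx,Xiphodon),Ichnyx)),Ichnana).
The clade {Ichnyx, Lithops, Stenyx, Xiphodon} is supported by III: its derived state '1' occurs in exactly those taxa and in no other taxon (including the outgroup).

III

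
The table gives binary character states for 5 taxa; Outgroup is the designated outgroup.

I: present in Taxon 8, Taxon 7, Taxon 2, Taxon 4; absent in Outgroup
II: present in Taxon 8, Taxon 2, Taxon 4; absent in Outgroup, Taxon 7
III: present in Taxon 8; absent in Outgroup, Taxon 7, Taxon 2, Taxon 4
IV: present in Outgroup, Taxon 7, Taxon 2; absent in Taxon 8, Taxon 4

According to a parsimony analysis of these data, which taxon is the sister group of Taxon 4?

Taxon 8

Character polarity is set by the outgroup: the derived state is whichever differs from the outgroup's state, so for IV the derived state is 'absent', and for the remaining characters it is 'present'.
All ingroup taxa share the derived state 'present' for I; it defines the ingroup but does not resolve relationships within it.
II: derived state 'present' in Taxon 2, Taxon 4, and Taxon 8 only — synapomorphy for {Taxon 2, Taxon 4, Taxon 8}.
III: derived state 'present' in Taxon 8 only — an autapomorphy, so it tells us nothing about relationships among taxa.
IV: derived state 'absent' in Taxon 4 and Taxon 8 only — synapomorphy for {Taxon 4, Taxon 8}.
Most parsimonious ingroup topology: (((Taxon 8,Taxon 4),Taxon 2),Taxon 7).
Taxon 4 and Taxon 8 form a cherry on this tree, so they are sister taxa.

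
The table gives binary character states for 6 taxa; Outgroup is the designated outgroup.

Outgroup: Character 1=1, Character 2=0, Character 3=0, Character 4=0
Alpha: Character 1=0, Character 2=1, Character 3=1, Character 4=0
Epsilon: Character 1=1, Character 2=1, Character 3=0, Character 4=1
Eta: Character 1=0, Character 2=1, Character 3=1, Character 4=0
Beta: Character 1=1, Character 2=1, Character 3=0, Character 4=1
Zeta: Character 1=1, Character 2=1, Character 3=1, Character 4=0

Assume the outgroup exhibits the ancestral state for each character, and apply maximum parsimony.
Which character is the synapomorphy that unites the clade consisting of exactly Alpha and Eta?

Character 1

Character polarity is set by the outgroup: the derived state is whichever differs from the outgroup's state, so for Character 1 the derived state is '0', and for the remaining characters it is '1'.
Character 1: derived state '0' in Alpha and Eta only — synapomorphy for {Alpha, Eta}.
Character 2 (derived state '1') is shared by all ingroup taxa — unites the whole ingroup.
Character 3: derived state '1' in Alpha, Eta, and Zeta only — synapomorphy for {Alpha, Eta, Zeta}.
Character 4 (derived state '1') is shared by Beta and Epsilon — a synapomorphy uniting that clade.
Most parsimonious ingroup topology: (((Alpha,Eta),Zeta),(Epsilon,Beta)).
The clade {Alpha, Eta} is supported by Character 1: its derived state '0' occurs in exactly those taxa and in no other taxon (including the outgroup).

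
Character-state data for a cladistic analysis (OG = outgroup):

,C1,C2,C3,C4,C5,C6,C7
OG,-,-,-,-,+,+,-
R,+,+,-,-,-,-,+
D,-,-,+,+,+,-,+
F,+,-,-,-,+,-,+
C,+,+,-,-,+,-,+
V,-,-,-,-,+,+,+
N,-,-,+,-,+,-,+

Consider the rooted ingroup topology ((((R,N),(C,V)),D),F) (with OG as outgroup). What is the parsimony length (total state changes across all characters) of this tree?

12

Map each character onto ((((R,N),(C,V)),D),F) (rooted by OG) and count the minimum state changes it requires (Fitch parsimony):
C1: 3; C2: 2; C3: 2; C4: 1; C5: 1; C6: 2; C7: 1.
Total tree length = 12.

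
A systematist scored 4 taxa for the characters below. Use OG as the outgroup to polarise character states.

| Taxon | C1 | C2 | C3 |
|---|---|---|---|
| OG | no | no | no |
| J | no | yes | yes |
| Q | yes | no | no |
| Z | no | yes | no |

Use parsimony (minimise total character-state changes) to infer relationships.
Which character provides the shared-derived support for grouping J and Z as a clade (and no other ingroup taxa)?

C2

The outgroup has state 'no' for every character, so 'yes' is the derived state throughout.
C1 (derived state 'yes') is unique to Q (autapomorphy; uninformative for grouping).
Only J and Z show the derived state 'yes' for C2, supporting them as a clade.
C3: derived state 'yes' in J only — an autapomorphy, so it tells us nothing about relationships among taxa.
Most parsimonious ingroup topology: ((J,Z),Q).
The clade {J, Z} is supported by C2: its derived state 'yes' occurs in exactly those taxa and in no other taxon (including the outgroup).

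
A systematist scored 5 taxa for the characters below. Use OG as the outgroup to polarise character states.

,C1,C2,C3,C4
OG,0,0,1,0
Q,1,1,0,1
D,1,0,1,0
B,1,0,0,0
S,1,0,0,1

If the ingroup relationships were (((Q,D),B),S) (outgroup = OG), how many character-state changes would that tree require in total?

6

Map each character onto (((Q,D),B),S) (rooted by OG) and count the minimum state changes it requires (Fitch parsimony):
C1: 1; C2: 1; C3: 2; C4: 2.
Total tree length = 6.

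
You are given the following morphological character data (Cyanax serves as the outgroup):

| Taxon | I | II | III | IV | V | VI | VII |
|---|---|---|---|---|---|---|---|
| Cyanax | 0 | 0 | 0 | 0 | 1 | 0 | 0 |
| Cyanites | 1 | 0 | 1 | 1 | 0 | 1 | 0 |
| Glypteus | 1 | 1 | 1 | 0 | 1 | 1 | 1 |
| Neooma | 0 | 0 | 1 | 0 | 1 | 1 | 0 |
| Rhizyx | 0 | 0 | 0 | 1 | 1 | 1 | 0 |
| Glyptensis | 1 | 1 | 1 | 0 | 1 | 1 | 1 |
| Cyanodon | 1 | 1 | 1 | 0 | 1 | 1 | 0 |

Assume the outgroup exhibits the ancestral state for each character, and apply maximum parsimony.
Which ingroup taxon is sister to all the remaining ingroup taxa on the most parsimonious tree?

Rhizyx

Character polarity is set by the outgroup: the derived state is whichever differs from the outgroup's state, so for V the derived state is '0', and for the remaining characters it is '1'.
I (derived state '1') is shared by Cyanites, Cyanodon, Glyptensis, and Glypteus — a synapomorphy uniting that clade.
Only Cyanodon, Glyptensis, and Glypteus show the derived state '1' for II, supporting them as a clade.
III (derived state '1') is shared by Cyanites, Cyanodon, Glyptensis, Glypteus, and Neooma — a synapomorphy uniting that clade.
IV groups Cyanites and Rhizyx, which is incompatible with the clades supported by the remaining characters; treating it as convergent (homoplasy) costs fewer steps than any alternative tree.
V (derived state '0') is unique to Cyanites (autapomorphy; uninformative for grouping).
All ingroup taxa share the derived state '1' for VI; it defines the ingroup but does not resolve relationships within it.
Only Glyptensis and Glypteus show the derived state '1' for VII, supporting them as a clade.
Most parsimonious ingroup topology: ((Neooma,(((Glyptensis,Glypteus),Cyanodon),Cyanites)),Rhizyx).
Rhizyx is sister to the clade containing all other ingroup taxa, so it is the earliest-diverging (most basal) ingroup lineage.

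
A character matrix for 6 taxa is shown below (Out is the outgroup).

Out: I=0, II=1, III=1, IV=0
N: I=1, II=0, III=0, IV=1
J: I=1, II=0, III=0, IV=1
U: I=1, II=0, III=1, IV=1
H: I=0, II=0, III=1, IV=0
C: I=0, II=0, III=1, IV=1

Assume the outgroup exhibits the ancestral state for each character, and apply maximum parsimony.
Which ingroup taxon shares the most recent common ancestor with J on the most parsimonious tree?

N

Character polarity is set by the outgroup: the derived state is whichever differs from the outgroup's state, so for II, III the derived state is '0', and for the remaining characters it is '1'.
Only J, N, and U show the derived state '1' for I, supporting them as a clade.
II (derived state '0') is shared by all ingroup taxa — unites the whole ingroup.
Only J and N show the derived state '0' for III, supporting them as a clade.
Only C, J, N, and U show the derived state '1' for IV, supporting them as a clade.
Most parsimonious ingroup topology: ((((N,J),U),C),H).
J and N form a cherry on this tree, so they are sister taxa.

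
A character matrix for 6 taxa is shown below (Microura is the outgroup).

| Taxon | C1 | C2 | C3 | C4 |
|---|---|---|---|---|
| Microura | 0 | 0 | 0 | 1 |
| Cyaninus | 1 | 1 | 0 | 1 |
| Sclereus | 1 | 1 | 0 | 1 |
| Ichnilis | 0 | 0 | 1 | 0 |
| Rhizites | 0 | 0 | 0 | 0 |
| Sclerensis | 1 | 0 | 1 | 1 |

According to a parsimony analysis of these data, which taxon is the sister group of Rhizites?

Ichnilis

Character polarity is set by the outgroup: the derived state is whichever differs from the outgroup's state, so for C4 the derived state is '0', and for the remaining characters it is '1'.
C1: derived state '1' in Cyaninus, Sclerensis, and Sclereus only — synapomorphy for {Cyaninus, Sclerensis, Sclereus}.
C2: derived state '1' in Cyaninus and Sclereus only — synapomorphy for {Cyaninus, Sclereus}.
C3 groups Ichnilis and Sclerensis, which is incompatible with the clades supported by the remaining characters; treating it as convergent (homoplasy) costs fewer steps than any alternative tree.
Only Ichnilis and Rhizites show the derived state '0' for C4, supporting them as a clade.
Most parsimonious ingroup topology: (((Cyaninus,Sclereus),Sclerensis),(Ichnilis,Rhizites)).
Rhizites and Ichnilis form a cherry on this tree, so they are sister taxa.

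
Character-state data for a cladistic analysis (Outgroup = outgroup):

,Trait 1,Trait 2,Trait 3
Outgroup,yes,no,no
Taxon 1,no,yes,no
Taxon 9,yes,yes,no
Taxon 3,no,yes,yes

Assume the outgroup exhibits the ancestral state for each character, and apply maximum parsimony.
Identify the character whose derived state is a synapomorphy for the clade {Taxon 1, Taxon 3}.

Character polarity is set by the outgroup: the derived state is whichever differs from the outgroup's state, so for Trait 1 the derived state is 'no', and for the remaining characters it is 'yes'.
Trait 1 (derived state 'no') is shared by Taxon 1 and Taxon 3 — a synapomorphy uniting that clade.
All ingroup taxa share the derived state 'yes' for Trait 2; it defines the ingroup but does not resolve relationships within it.
Trait 3 (derived state 'yes') is unique to Taxon 3 (autapomorphy; uninformative for grouping).
Most parsimonious ingroup topology: ((Taxon 1,Taxon 3),Taxon 9).
The clade {Taxon 1, Taxon 3} is supported by Trait 1: its derived state 'no' occurs in exactly those taxa and in no other taxon (including the outgroup).

Trait 1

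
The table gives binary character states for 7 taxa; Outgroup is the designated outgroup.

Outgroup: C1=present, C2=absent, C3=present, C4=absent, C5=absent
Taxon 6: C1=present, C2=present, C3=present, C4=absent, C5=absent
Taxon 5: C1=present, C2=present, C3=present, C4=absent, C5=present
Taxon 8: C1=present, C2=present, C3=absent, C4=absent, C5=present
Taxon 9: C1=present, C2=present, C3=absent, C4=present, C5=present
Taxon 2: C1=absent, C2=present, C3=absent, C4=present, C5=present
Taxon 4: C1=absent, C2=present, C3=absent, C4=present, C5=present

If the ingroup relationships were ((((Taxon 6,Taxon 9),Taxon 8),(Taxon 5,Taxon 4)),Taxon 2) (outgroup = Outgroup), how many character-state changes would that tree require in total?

11

Map each character onto ((((Taxon 6,Taxon 9),Taxon 8),(Taxon 5,Taxon 4)),Taxon 2) (rooted by Outgroup) and count the minimum state changes it requires (Fitch parsimony):
C1: 2; C2: 1; C3: 3; C4: 3; C5: 2.
Total tree length = 11.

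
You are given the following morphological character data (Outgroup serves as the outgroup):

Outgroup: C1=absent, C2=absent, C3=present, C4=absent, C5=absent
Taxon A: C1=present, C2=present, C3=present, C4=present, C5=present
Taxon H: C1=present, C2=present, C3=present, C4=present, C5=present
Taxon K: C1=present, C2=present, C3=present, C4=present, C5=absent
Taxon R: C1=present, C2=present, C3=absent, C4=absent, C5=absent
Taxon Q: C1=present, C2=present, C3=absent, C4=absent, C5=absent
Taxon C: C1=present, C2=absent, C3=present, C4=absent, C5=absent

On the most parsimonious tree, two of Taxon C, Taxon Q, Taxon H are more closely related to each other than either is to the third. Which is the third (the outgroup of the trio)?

Taxon C

Character polarity is set by the outgroup: the derived state is whichever differs from the outgroup's state, so for C3 the derived state is 'absent', and for the remaining characters it is 'present'.
All ingroup taxa share the derived state 'present' for C1; it defines the ingroup but does not resolve relationships within it.
C2 (derived state 'present') is shared by Taxon A, Taxon H, Taxon K, Taxon Q, and Taxon R — a synapomorphy uniting that clade.
C3 (derived state 'absent') is shared by Taxon Q and Taxon R — a synapomorphy uniting that clade.
C4 (derived state 'present') is shared by Taxon A, Taxon H, and Taxon K — a synapomorphy uniting that clade.
C5: derived state 'present' in Taxon A and Taxon H only — synapomorphy for {Taxon A, Taxon H}.
Most parsimonious ingroup topology: (Taxon C,((Taxon K,(Taxon H,Taxon A)),(Taxon Q,Taxon R))).
Taxon Q and Taxon H share a more recent common ancestor with each other than either does with Taxon C, so Taxon C is the least closely related of the three.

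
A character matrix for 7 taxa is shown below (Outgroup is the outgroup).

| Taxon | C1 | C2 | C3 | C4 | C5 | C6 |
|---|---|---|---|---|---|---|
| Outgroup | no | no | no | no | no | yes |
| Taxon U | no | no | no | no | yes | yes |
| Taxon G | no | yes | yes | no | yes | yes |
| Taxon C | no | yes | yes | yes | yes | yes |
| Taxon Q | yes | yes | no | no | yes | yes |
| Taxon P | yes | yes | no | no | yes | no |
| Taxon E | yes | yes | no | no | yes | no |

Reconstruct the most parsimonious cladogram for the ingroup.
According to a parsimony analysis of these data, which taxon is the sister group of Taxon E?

Taxon P

Character polarity is set by the outgroup: the derived state is whichever differs from the outgroup's state, so for C6 the derived state is 'no', and for the remaining characters it is 'yes'.
C1 (derived state 'yes') is shared by Taxon E, Taxon P, and Taxon Q — a synapomorphy uniting that clade.
C2 (derived state 'yes') is shared by Taxon C, Taxon E, Taxon G, Taxon P, and Taxon Q — a synapomorphy uniting that clade.
C3: derived state 'yes' in Taxon C and Taxon G only — synapomorphy for {Taxon C, Taxon G}.
C4: derived state 'yes' in Taxon C only — an autapomorphy, so it tells us nothing about relationships among taxa.
All ingroup taxa share the derived state 'yes' for C5; it defines the ingroup but does not resolve relationships within it.
Only Taxon E and Taxon P show the derived state 'no' for C6, supporting them as a clade.
Most parsimonious ingroup topology: (Taxon U,((Taxon G,Taxon C),(Taxon Q,(Taxon P,Taxon E)))).
Taxon E and Taxon P form a cherry on this tree, so they are sister taxa.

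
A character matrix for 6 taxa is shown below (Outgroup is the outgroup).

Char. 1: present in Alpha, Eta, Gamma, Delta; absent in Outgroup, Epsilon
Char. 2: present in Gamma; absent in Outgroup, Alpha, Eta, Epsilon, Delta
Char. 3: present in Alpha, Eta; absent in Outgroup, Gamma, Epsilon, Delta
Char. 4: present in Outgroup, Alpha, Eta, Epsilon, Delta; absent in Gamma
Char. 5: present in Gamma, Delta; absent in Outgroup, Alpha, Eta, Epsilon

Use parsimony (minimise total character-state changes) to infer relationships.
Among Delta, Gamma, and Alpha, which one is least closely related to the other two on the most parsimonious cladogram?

Character polarity is set by the outgroup: the derived state is whichever differs from the outgroup's state, so for Char. 4 the derived state is 'absent', and for the remaining characters it is 'present'.
Char. 1 (derived state 'present') is shared by Alpha, Delta, Eta, and Gamma — a synapomorphy uniting that clade.
Char. 2 (derived state 'present') is unique to Gamma (autapomorphy; uninformative for grouping).
Only Alpha and Eta show the derived state 'present' for Char. 3, supporting them as a clade.
Char. 4: derived state 'absent' in Gamma only — an autapomorphy, so it tells us nothing about relationships among taxa.
Char. 5: derived state 'present' in Delta and Gamma only — synapomorphy for {Delta, Gamma}.
Most parsimonious ingroup topology: (((Alpha,Eta),(Gamma,Delta)),Epsilon).
Gamma and Delta share a more recent common ancestor with each other than either does with Alpha, so Alpha is the least closely related of the three.

Alpha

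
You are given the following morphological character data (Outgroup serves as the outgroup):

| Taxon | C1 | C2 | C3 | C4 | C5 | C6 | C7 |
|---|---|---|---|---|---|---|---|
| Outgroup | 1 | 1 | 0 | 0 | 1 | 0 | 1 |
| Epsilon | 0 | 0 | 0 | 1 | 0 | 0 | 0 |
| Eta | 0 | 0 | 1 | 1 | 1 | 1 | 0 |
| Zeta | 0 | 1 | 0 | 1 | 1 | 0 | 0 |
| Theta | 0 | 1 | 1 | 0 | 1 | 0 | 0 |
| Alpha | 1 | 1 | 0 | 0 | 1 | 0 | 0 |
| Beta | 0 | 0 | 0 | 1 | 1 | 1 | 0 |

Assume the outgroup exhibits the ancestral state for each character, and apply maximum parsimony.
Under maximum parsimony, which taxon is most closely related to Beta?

Eta

Character polarity is set by the outgroup: the derived state is whichever differs from the outgroup's state, so for C1, C2, C5, C7 the derived state is '0', and for the remaining characters it is '1'.
C1 (derived state '0') is shared by Beta, Epsilon, Eta, Theta, and Zeta — a synapomorphy uniting that clade.
C2 (derived state '0') is shared by Beta, Epsilon, and Eta — a synapomorphy uniting that clade.
C3 (state '1') occurs in Eta and Theta but conflicts with the nesting implied by the other characters — most parsimoniously interpreted as homoplasy.
C4: derived state '1' in Beta, Epsilon, Eta, and Zeta only — synapomorphy for {Beta, Epsilon, Eta, Zeta}.
C5: derived state '0' in Epsilon only — an autapomorphy, so it tells us nothing about relationships among taxa.
Only Beta and Eta show the derived state '1' for C6, supporting them as a clade.
All ingroup taxa share the derived state '0' for C7; it defines the ingroup but does not resolve relationships within it.
Most parsimonious ingroup topology: ((((Epsilon,(Eta,Beta)),Zeta),Theta),Alpha).
Beta and Eta form a cherry on this tree, so they are sister taxa.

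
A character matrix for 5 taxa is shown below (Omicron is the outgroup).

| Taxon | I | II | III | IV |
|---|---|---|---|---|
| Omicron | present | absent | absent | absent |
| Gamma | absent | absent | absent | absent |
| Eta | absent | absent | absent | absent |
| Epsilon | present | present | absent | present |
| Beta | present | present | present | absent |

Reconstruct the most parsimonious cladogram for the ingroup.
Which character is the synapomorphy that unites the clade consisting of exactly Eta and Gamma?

Character polarity is set by the outgroup: the derived state is whichever differs from the outgroup's state, so for I the derived state is 'absent', and for the remaining characters it is 'present'.
Only Eta and Gamma show the derived state 'absent' for I, supporting them as a clade.
II (derived state 'present') is shared by Beta and Epsilon — a synapomorphy uniting that clade.
III: derived state 'present' in Beta only — an autapomorphy, so it tells us nothing about relationships among taxa.
IV: derived state 'present' in Epsilon only — an autapomorphy, so it tells us nothing about relationships among taxa.
Most parsimonious ingroup topology: ((Gamma,Eta),(Epsilon,Beta)).
The clade {Eta, Gamma} is supported by I: its derived state 'absent' occurs in exactly those taxa and in no other taxon (including the outgroup).

I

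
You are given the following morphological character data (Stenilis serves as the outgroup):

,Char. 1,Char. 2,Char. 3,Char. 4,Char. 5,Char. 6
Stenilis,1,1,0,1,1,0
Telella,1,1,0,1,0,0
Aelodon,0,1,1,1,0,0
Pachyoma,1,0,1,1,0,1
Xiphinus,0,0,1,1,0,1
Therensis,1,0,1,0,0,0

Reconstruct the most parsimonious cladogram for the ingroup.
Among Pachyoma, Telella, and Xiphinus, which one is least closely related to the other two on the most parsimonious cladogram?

Telella

Character polarity is set by the outgroup: the derived state is whichever differs from the outgroup's state, so for Char. 1, Char. 2, Char. 4, Char. 5 the derived state is '0', and for the remaining characters it is '1'.
Char. 1 (state '0') occurs in Aelodon and Xiphinus but conflicts with the nesting implied by the other characters — most parsimoniously interpreted as homoplasy.
Char. 2: derived state '0' in Pachyoma, Therensis, and Xiphinus only — synapomorphy for {Pachyoma, Therensis, Xiphinus}.
Char. 3: derived state '1' in Aelodon, Pachyoma, Therensis, and Xiphinus only — synapomorphy for {Aelodon, Pachyoma, Therensis, Xiphinus}.
Char. 4 (derived state '0') is unique to Therensis (autapomorphy; uninformative for grouping).
Char. 5 (derived state '0') is shared by all ingroup taxa — unites the whole ingroup.
Char. 6: derived state '1' in Pachyoma and Xiphinus only — synapomorphy for {Pachyoma, Xiphinus}.
Most parsimonious ingroup topology: (Telella,(Aelodon,((Pachyoma,Xiphinus),Therensis))).
Pachyoma and Xiphinus share a more recent common ancestor with each other than either does with Telella, so Telella is the least closely related of the three.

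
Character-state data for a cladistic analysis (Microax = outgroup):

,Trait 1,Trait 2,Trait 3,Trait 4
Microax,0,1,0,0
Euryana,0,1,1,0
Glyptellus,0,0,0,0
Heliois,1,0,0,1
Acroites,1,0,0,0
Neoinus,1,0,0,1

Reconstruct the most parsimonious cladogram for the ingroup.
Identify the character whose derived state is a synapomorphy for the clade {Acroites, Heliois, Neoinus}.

Character polarity is set by the outgroup: the derived state is whichever differs from the outgroup's state, so for Trait 2 the derived state is '0', and for the remaining characters it is '1'.
Only Acroites, Heliois, and Neoinus show the derived state '1' for Trait 1, supporting them as a clade.
Trait 2 (derived state '0') is shared by Acroites, Glyptellus, Heliois, and Neoinus — a synapomorphy uniting that clade.
Trait 3: derived state '1' in Euryana only — an autapomorphy, so it tells us nothing about relationships among taxa.
Trait 4 (derived state '1') is shared by Heliois and Neoinus — a synapomorphy uniting that clade.
Most parsimonious ingroup topology: (Euryana,(Glyptellus,((Heliois,Neoinus),Acroites))).
The clade {Acroites, Heliois, Neoinus} is supported by Trait 1: its derived state '1' occurs in exactly those taxa and in no other taxon (including the outgroup).

Trait 1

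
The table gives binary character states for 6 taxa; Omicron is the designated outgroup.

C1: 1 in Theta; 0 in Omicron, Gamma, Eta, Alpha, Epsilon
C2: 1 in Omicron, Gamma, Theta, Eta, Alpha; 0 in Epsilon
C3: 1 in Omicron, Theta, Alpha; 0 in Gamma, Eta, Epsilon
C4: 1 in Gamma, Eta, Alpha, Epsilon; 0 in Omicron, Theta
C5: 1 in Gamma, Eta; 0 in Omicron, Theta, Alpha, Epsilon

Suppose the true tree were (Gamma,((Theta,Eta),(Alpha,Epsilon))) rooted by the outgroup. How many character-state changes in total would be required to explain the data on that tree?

Map each character onto (Gamma,((Theta,Eta),(Alpha,Epsilon))) (rooted by Omicron) and count the minimum state changes it requires (Fitch parsimony):
C1: 1; C2: 1; C3: 3; C4: 2; C5: 2.
Total tree length = 9.

9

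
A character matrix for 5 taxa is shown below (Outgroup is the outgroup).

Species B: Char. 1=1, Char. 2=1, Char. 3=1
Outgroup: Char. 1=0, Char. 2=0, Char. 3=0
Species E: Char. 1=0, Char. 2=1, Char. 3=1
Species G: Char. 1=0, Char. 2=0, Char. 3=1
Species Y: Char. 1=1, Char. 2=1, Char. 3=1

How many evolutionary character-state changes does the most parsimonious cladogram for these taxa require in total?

The outgroup has state '0' for every character, so '1' is the derived state throughout.
Char. 1: derived state '1' in Species B and Species Y only — synapomorphy for {Species B, Species Y}.
Char. 2: derived state '1' in Species B, Species E, and Species Y only — synapomorphy for {Species B, Species E, Species Y}.
All ingroup taxa share the derived state '1' for Char. 3; it defines the ingroup but does not resolve relationships within it.
Most parsimonious ingroup topology: (Species G,(Species E,(Species Y,Species B))).
Changes per character on this tree: Char. 1: 1; Char. 2: 1; Char. 3: 1.
Total = 3.

3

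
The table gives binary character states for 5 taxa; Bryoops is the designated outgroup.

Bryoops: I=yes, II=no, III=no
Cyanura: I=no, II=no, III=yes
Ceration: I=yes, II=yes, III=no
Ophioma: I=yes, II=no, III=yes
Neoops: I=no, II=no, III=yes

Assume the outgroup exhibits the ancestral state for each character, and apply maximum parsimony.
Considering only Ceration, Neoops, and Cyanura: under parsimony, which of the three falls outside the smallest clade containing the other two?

Character polarity is set by the outgroup: the derived state is whichever differs from the outgroup's state, so for I the derived state is 'no', and for the remaining characters it is 'yes'.
I: derived state 'no' in Cyanura and Neoops only — synapomorphy for {Cyanura, Neoops}.
II: derived state 'yes' in Ceration only — an autapomorphy, so it tells us nothing about relationships among taxa.
Only Cyanura, Neoops, and Ophioma show the derived state 'yes' for III, supporting them as a clade.
Most parsimonious ingroup topology: (((Cyanura,Neoops),Ophioma),Ceration).
Cyanura and Neoops share a more recent common ancestor with each other than either does with Ceration, so Ceration is the least closely related of the three.

Ceration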